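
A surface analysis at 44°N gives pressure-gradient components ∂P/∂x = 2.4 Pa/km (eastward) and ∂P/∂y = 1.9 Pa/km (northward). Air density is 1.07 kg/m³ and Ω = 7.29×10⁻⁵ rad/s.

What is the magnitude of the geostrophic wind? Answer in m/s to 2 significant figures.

Coriolis parameter at 44°N:
f = 2Ω sin φ = 2 × 7.29×10⁻⁵ × sin 44° = 1.01×10⁻⁴ s⁻¹
Component geostrophic relations (x east, y north):
u_g = −(1/(fρ)) ∂P/∂y,  v_g = (1/(fρ)) ∂P/∂x
u_g = −(1.9×10⁻³)/(1.01×10⁻⁴ × 1.07) = −17.5 m/s;  v_g = (2.4×10⁻³)/(1.01×10⁻⁴ × 1.07) = 22.1 m/s
|V_g| = √(u_g² + v_g²) = 28.2 m/s

28 m/s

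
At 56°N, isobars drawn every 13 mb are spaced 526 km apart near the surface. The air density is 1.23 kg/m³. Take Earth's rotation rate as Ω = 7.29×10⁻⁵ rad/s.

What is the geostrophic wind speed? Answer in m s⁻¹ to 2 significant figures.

17 m s⁻¹

Coriolis parameter at 56°N:
f = 2Ω sin φ = 2 × 7.29×10⁻⁵ × sin 56° = 1.21×10⁻⁴ s⁻¹
Pressure gradient: |∂P/∂n| = 1300 Pa / 526000 m = 2.47×10⁻³ Pa/m
Geostrophic balance (pressure-gradient force = Coriolis force):
V_g = (1/(fρ)) |∂P/∂n| = 2.47×10⁻³ / (1.21×10⁻⁴ × 1.23) = 16.6 m/s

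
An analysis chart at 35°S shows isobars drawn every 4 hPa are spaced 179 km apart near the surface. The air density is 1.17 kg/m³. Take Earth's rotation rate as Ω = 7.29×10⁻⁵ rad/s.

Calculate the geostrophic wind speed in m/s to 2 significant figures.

23 m/s

Coriolis parameter at 35°S:
f = 2Ω sin φ = 2 × 7.29×10⁻⁵ × sin 35° = 8.36×10⁻⁵ s⁻¹
Pressure gradient: |∂P/∂n| = 400 Pa / 179000 m = 2.23×10⁻³ Pa/m
Geostrophic balance (pressure-gradient force = Coriolis force):
V_g = (1/(fρ)) |∂P/∂n| = 2.23×10⁻³ / (8.36×10⁻⁵ × 1.17) = 22.8 m/s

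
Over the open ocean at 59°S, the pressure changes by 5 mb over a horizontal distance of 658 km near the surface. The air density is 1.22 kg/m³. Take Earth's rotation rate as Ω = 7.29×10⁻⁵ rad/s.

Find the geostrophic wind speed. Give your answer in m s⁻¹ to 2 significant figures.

5.0 m s⁻¹

Coriolis parameter at 59°S:
f = 2Ω sin φ = 2 × 7.29×10⁻⁵ × sin 59° = 1.25×10⁻⁴ s⁻¹
Pressure gradient: |∂P/∂n| = 500 Pa / 658000 m = 7.60×10⁻⁴ Pa/m
Geostrophic balance (pressure-gradient force = Coriolis force):
V_g = (1/(fρ)) |∂P/∂n| = 7.60×10⁻⁴ / (1.25×10⁻⁴ × 1.22) = 4.98 m/s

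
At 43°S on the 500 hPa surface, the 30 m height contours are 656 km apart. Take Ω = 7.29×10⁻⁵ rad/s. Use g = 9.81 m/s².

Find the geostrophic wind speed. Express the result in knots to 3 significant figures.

Coriolis parameter at 43°S:
f = 2Ω sin φ = 2 × 7.29×10⁻⁵ × sin 43° = 9.94×10⁻⁵ s⁻¹
Height gradient: |∂Z/∂n| = 30 m / 656000 m = 4.57×10⁻⁵
On a pressure surface, geostrophic balance gives V_g = (g/f)|∂Z/∂n|:
V_g = 9.81 × 4.57×10⁻⁵ / 9.94×10⁻⁵ = 4.51 m/s
Converting: 4.51 m/s × 1.944 = 8.77 knots

8.77 knots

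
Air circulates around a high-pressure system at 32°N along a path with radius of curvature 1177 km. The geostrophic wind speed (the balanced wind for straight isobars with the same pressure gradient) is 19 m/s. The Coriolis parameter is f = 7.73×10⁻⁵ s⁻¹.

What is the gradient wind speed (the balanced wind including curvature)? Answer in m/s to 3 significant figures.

Around a high, pressure-gradient force acts outward with centrifugal, so Coriolis balances both:
fV = (1/ρ)|∂P/∂n| + V²/R  →  V² − fR·V + fR·V_g = 0
With fR = 7.73×10⁻⁵ × 1177×10³ m = 91.0 m/s:
V = [fR − √((fR)² − 4 fR V_g)]/2 = [91.0 − √(91.0² − 4×91.0×19)]/2 = 27 m/s
Supergeostrophic (V > V_g = 19 m/s), as expected around a high.

27.0 m/s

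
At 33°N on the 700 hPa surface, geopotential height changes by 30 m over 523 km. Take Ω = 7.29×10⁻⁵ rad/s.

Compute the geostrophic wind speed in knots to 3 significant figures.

13.8 knots

Coriolis parameter at 33°N:
f = 2Ω sin φ = 2 × 7.29×10⁻⁵ × sin 33° = 7.94×10⁻⁵ s⁻¹
Height gradient: |∂Z/∂n| = 30 m / 523000 m = 5.74×10⁻⁵
On a pressure surface, geostrophic balance gives V_g = (g/f)|∂Z/∂n|:
V_g = 9.81 × 5.74×10⁻⁵ / 7.94×10⁻⁵ = 7.09 m/s
Converting: 7.09 m/s × 1.944 = 13.8 knots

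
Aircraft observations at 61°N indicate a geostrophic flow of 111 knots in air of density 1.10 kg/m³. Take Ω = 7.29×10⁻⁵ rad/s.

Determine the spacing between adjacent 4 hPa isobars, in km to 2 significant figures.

Coriolis parameter at 61°N:
f = 2Ω sin φ = 2 × 7.29×10⁻⁵ × sin 61° = 1.28×10⁻⁴ s⁻¹
Wind speed in SI: 111 knots = 57.1 m/s
Geostrophic balance rearranged: |∂P/∂n| = f ρ V_g
|∂P/∂n| = 1.28×10⁻⁴ × 1.10 × 57.1 = 8.01×10⁻³ Pa/m
Isobar spacing: Δn = ΔP/|∂P/∂n| = 400 Pa / 8.01×10⁻³ Pa/m = 49938 m ≈ 50 km

50 km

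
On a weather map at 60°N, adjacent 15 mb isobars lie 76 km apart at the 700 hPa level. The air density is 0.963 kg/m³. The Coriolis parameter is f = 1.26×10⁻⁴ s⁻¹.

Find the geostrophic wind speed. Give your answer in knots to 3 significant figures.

316 knots

Pressure gradient: |∂P/∂n| = 1500 Pa / 76000 m = 1.97×10⁻² Pa/m
Geostrophic balance (pressure-gradient force = Coriolis force):
V_g = (1/(fρ)) |∂P/∂n| = 1.97×10⁻² / (1.26×10⁻⁴ × 0.963) = 163 m/s
Converting: 163 m/s × 1.944 = 316 knots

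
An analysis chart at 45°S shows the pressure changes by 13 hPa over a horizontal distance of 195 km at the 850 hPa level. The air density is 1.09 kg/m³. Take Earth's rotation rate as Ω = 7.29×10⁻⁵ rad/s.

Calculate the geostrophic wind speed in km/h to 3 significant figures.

Coriolis parameter at 45°S:
f = 2Ω sin φ = 2 × 7.29×10⁻⁵ × sin 45° = 1.03×10⁻⁴ s⁻¹
Pressure gradient: |∂P/∂n| = 1300 Pa / 195000 m = 6.67×10⁻³ Pa/m
Geostrophic balance (pressure-gradient force = Coriolis force):
V_g = (1/(fρ)) |∂P/∂n| = 6.67×10⁻³ / (1.03×10⁻⁴ × 1.09) = 59.3 m/s
Converting: 59.3 m/s × 3.6 = 214 km/h

214 km/h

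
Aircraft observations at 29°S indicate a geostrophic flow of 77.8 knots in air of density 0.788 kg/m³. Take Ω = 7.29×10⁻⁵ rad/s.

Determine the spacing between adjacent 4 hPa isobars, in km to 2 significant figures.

180 km

Coriolis parameter at 29°S:
f = 2Ω sin φ = 2 × 7.29×10⁻⁵ × sin 29° = 7.07×10⁻⁵ s⁻¹
Wind speed in SI: 77.8 knots = 40.0 m/s
Geostrophic balance rearranged: |∂P/∂n| = f ρ V_g
|∂P/∂n| = 7.07×10⁻⁵ × 0.788 × 40.0 = 2.23×10⁻³ Pa/m
Isobar spacing: Δn = ΔP/|∂P/∂n| = 400 Pa / 2.23×10⁻³ Pa/m = 179427 m ≈ 180 km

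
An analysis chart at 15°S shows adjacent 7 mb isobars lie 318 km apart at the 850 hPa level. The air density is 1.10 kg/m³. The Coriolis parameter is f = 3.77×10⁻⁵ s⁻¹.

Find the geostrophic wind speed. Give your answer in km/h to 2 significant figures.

Pressure gradient: |∂P/∂n| = 700 Pa / 318000 m = 2.20×10⁻³ Pa/m
Geostrophic balance (pressure-gradient force = Coriolis force):
V_g = (1/(fρ)) |∂P/∂n| = 2.20×10⁻³ / (3.77×10⁻⁵ × 1.10) = 53.1 m/s
Converting: 53.1 m/s × 3.6 = 190 km/h

190 km/h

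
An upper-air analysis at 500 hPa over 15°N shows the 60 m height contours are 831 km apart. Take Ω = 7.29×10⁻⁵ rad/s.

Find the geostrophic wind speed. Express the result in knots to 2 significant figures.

Coriolis parameter at 15°N:
f = 2Ω sin φ = 2 × 7.29×10⁻⁵ × sin 15° = 3.77×10⁻⁵ s⁻¹
Height gradient: |∂Z/∂n| = 60 m / 831000 m = 7.22×10⁻⁵
On a pressure surface, geostrophic balance gives V_g = (g/f)|∂Z/∂n|:
V_g = 9.81 × 7.22×10⁻⁵ / 3.77×10⁻⁵ = 18.8 m/s
Converting: 18.8 m/s × 1.944 = 36 knots

36 knots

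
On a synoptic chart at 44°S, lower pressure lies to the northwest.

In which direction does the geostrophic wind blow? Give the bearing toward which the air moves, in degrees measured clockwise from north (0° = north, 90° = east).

225°

The pressure-gradient force points toward the northwest (bearing 315°).
Geostrophic balance: in the Southern Hemisphere the Coriolis force deflects motion to the left, so the geostrophic wind blows 90° to the left of the pressure-gradient force (low pressure on the right).
Rotating 315° by 90° counterclockwise gives 225° — the wind blows toward the southwest.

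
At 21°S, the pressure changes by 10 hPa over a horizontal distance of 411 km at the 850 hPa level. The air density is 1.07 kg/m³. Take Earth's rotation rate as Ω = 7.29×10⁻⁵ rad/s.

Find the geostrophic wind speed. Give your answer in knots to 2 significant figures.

85 knots

Coriolis parameter at 21°S:
f = 2Ω sin φ = 2 × 7.29×10⁻⁵ × sin 21° = 5.23×10⁻⁵ s⁻¹
Pressure gradient: |∂P/∂n| = 1000 Pa / 411000 m = 2.43×10⁻³ Pa/m
Geostrophic balance (pressure-gradient force = Coriolis force):
V_g = (1/(fρ)) |∂P/∂n| = 2.43×10⁻³ / (5.23×10⁻⁵ × 1.07) = 43.5 m/s
Converting: 43.5 m/s × 1.944 = 85 knots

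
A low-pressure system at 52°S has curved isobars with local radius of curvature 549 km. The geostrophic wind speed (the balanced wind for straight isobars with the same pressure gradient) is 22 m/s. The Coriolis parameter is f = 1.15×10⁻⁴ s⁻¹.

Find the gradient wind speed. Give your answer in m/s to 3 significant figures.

17.3 m/s

Around a low, centrifugal force acts outward with Coriolis, so pressure-gradient force balances both:
(1/ρ)|∂P/∂n| = fV + V²/R  →  V² + fR·V − fR·V_g = 0
With fR = 1.15×10⁻⁴ × 549×10³ m = 63.1 m/s:
V = [−fR + √((fR)² + 4 fR V_g)]/2 = [−63.1 + √(63.1² + 4×63.1×22)]/2 = 17.3 m/s
Subgeostrophic (V < V_g = 22 m/s), as expected around a low.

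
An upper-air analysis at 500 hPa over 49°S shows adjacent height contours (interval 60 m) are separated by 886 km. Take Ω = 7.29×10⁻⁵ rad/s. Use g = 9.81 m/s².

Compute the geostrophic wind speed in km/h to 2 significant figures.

Coriolis parameter at 49°S:
f = 2Ω sin φ = 2 × 7.29×10⁻⁵ × sin 49° = 1.10×10⁻⁴ s⁻¹
Height gradient: |∂Z/∂n| = 60 m / 886000 m = 6.77×10⁻⁵
On a pressure surface, geostrophic balance gives V_g = (g/f)|∂Z/∂n|:
V_g = 9.81 × 6.77×10⁻⁵ / 1.10×10⁻⁴ = 6.04 m/s
Converting: 6.04 m/s × 3.6 = 22 km/h

22 km/h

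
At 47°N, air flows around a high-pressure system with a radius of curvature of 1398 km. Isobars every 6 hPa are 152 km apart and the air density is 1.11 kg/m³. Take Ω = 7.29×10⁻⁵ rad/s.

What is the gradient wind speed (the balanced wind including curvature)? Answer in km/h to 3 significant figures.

181 km/h

Coriolis parameter at 47°N:
f = 2Ω sin φ = 2 × 7.29×10⁻⁵ × sin 47° = 1.07×10⁻⁴ s⁻¹
Pressure gradient: |∂P/∂n| = 600 Pa / 152000 m = 3.95×10⁻³ Pa/m
Geostrophic speed: V_g = |∂P/∂n|/(fρ) = 3.95×10⁻³/(1.07×10⁻⁴ × 1.11) = 33.4 m/s
Around a high, pressure-gradient force acts outward with centrifugal, so Coriolis balances both:
fV = (1/ρ)|∂P/∂n| + V²/R  →  V² − fR·V + fR·V_g = 0
With fR = 1.07×10⁻⁴ × 1398×10³ m = 149 m/s:
V = [fR − √((fR)² − 4 fR V_g)]/2 = [149 − √(149² − 4×149×33.4)]/2 = 50.4 m/s
Supergeostrophic (V > V_g = 33.4 m/s), as expected around a high.
Converting: 50.4 m/s × 3.6 = 181 km/h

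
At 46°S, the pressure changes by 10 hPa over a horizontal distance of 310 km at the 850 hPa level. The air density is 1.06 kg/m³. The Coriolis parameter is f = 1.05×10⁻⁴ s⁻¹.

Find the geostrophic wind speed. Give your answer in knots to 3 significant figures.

Pressure gradient: |∂P/∂n| = 1000 Pa / 310000 m = 3.23×10⁻³ Pa/m
Geostrophic balance (pressure-gradient force = Coriolis force):
V_g = (1/(fρ)) |∂P/∂n| = 3.23×10⁻³ / (1.05×10⁻⁴ × 1.06) = 29.0 m/s
Converting: 29.0 m/s × 1.944 = 56.3 knots

56.3 knots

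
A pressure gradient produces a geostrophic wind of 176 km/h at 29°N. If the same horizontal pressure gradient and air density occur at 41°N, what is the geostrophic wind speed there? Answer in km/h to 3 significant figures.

130 km/h

With the same pressure gradient and density, V_g ∝ 1/f ∝ 1/sin φ.
V₂ = V₁ · sin φ₁ / sin φ₂ = 176 × sin 29° / sin 41°
V₂ = 176 × 0.4848/0.6561 = 130 km/h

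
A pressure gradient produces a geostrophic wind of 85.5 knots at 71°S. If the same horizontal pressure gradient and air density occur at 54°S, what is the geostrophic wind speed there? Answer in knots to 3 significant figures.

With the same pressure gradient and density, V_g ∝ 1/f ∝ 1/sin φ.
V₂ = V₁ · sin φ₁ / sin φ₂ = 85.5 × sin 71° / sin 54°
V₂ = 85.5 × 0.9455/0.8090 = 99.9 knots

99.9 knots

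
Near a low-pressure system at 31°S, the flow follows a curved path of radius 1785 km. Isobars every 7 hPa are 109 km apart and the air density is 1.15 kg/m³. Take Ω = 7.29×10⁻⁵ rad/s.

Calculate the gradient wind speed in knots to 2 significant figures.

100 knots

Coriolis parameter at 31°S:
f = 2Ω sin φ = 2 × 7.29×10⁻⁵ × sin 31° = 7.51×10⁻⁵ s⁻¹
Pressure gradient: |∂P/∂n| = 700 Pa / 109000 m = 6.42×10⁻³ Pa/m
Geostrophic speed: V_g = |∂P/∂n|/(fρ) = 6.42×10⁻³/(7.51×10⁻⁵ × 1.15) = 74.4 m/s
Around a low, centrifugal force acts outward with Coriolis, so pressure-gradient force balances both:
(1/ρ)|∂P/∂n| = fV + V²/R  →  V² + fR·V − fR·V_g = 0
With fR = 7.51×10⁻⁵ × 1785×10³ m = 134 m/s:
V = [−fR + √((fR)² + 4 fR V_g)]/2 = [−134 + √(134² + 4×134×74.4)]/2 = 53.2 m/s
Subgeostrophic (V < V_g = 74.4 m/s), as expected around a low.
Converting: 53.2 m/s × 1.944 = 100 knots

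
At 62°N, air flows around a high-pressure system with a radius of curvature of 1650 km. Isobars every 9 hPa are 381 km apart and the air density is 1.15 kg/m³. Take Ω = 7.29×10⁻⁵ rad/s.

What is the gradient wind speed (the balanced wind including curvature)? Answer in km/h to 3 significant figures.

62.6 km/h

Coriolis parameter at 62°N:
f = 2Ω sin φ = 2 × 7.29×10⁻⁵ × sin 62° = 1.29×10⁻⁴ s⁻¹
Pressure gradient: |∂P/∂n| = 900 Pa / 381000 m = 2.36×10⁻³ Pa/m
Geostrophic speed: V_g = |∂P/∂n|/(fρ) = 2.36×10⁻³/(1.29×10⁻⁴ × 1.15) = 16.0 m/s
Around a high, pressure-gradient force acts outward with centrifugal, so Coriolis balances both:
fV = (1/ρ)|∂P/∂n| + V²/R  →  V² − fR·V + fR·V_g = 0
With fR = 1.29×10⁻⁴ × 1650×10³ m = 212 m/s:
V = [fR − √((fR)² − 4 fR V_g)]/2 = [212 − √(212² − 4×212×16)]/2 = 17.4 m/s
Supergeostrophic (V > V_g = 16 m/s), as expected around a high.
Converting: 17.4 m/s × 3.6 = 62.6 km/h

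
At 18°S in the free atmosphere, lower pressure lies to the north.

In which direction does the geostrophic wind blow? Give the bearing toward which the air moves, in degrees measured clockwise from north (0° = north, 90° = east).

270°

The pressure-gradient force points toward the north (bearing 000°).
Geostrophic balance: in the Southern Hemisphere the Coriolis force deflects motion to the left, so the geostrophic wind blows 90° to the left of the pressure-gradient force (low pressure on the right).
Rotating 000° by 90° counterclockwise gives 270° — the wind blows toward the west.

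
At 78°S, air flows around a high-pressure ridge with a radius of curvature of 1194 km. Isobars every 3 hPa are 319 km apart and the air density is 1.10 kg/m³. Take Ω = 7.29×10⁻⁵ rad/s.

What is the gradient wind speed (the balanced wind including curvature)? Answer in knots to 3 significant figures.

Coriolis parameter at 78°S:
f = 2Ω sin φ = 2 × 7.29×10⁻⁵ × sin 78° = 1.43×10⁻⁴ s⁻¹
Pressure gradient: |∂P/∂n| = 300 Pa / 319000 m = 9.40×10⁻⁴ Pa/m
Geostrophic speed: V_g = |∂P/∂n|/(fρ) = 9.40×10⁻⁴/(1.43×10⁻⁴ × 1.10) = 5.99 m/s
Around a high, pressure-gradient force acts outward with centrifugal, so Coriolis balances both:
fV = (1/ρ)|∂P/∂n| + V²/R  →  V² − fR·V + fR·V_g = 0
With fR = 1.43×10⁻⁴ × 1194×10³ m = 170 m/s:
V = [fR − √((fR)² − 4 fR V_g)]/2 = [170 − √(170² − 4×170×5.99)]/2 = 6.22 m/s
Supergeostrophic (V > V_g = 5.99 m/s), as expected around a high.
Converting: 6.22 m/s × 1.944 = 12.1 knots

12.1 knots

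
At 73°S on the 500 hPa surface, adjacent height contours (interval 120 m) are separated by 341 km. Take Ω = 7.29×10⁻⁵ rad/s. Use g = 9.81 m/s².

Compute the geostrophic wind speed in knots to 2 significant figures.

48 knots

Coriolis parameter at 73°S:
f = 2Ω sin φ = 2 × 7.29×10⁻⁵ × sin 73° = 1.39×10⁻⁴ s⁻¹
Height gradient: |∂Z/∂n| = 120 m / 341000 m = 3.52×10⁻⁴
On a pressure surface, geostrophic balance gives V_g = (g/f)|∂Z/∂n|:
V_g = 9.81 × 3.52×10⁻⁴ / 1.39×10⁻⁴ = 24.8 m/s
Converting: 24.8 m/s × 1.944 = 48 knots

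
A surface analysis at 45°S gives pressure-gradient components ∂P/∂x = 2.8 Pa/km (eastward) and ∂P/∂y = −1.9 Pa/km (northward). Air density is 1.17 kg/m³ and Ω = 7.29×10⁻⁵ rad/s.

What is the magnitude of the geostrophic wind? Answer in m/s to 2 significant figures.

Coriolis parameter at 45°S:
f = 2Ω sin φ = 2 × 7.29×10⁻⁵ × sin 45° = 1.03×10⁻⁴ s⁻¹
In the Southern Hemisphere f is negative: f = −1.03×10⁻⁴ s⁻¹.
Component geostrophic relations (x east, y north):
u_g = −(1/(fρ)) ∂P/∂y,  v_g = (1/(fρ)) ∂P/∂x
u_g = −(−1.9×10⁻³)/(−1.03×10⁻⁴ × 1.17) = −15.8 m/s;  v_g = (2.8×10⁻³)/(−1.03×10⁻⁴ × 1.17) = −23.2 m/s
|V_g| = √(u_g² + v_g²) = 28.1 m/s

28 m/s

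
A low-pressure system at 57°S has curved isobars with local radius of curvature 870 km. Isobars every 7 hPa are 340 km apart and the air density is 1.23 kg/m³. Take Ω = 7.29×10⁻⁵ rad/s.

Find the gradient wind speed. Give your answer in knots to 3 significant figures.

Coriolis parameter at 57°S:
f = 2Ω sin φ = 2 × 7.29×10⁻⁵ × sin 57° = 1.22×10⁻⁴ s⁻¹
Pressure gradient: |∂P/∂n| = 700 Pa / 340000 m = 2.06×10⁻³ Pa/m
Geostrophic speed: V_g = |∂P/∂n|/(fρ) = 2.06×10⁻³/(1.22×10⁻⁴ × 1.23) = 13.7 m/s
Around a low, centrifugal force acts outward with Coriolis, so pressure-gradient force balances both:
(1/ρ)|∂P/∂n| = fV + V²/R  →  V² + fR·V − fR·V_g = 0
With fR = 1.22×10⁻⁴ × 870×10³ m = 106 m/s:
V = [−fR + √((fR)² + 4 fR V_g)]/2 = [−106 + √(106² + 4×106×13.7)]/2 = 12.3 m/s
Subgeostrophic (V < V_g = 13.7 m/s), as expected around a low.
Converting: 12.3 m/s × 1.944 = 23.9 knots

23.9 knots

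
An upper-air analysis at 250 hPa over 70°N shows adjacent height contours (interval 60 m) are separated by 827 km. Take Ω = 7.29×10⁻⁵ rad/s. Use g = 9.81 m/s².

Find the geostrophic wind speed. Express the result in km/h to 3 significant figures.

Coriolis parameter at 70°N:
f = 2Ω sin φ = 2 × 7.29×10⁻⁵ × sin 70° = 1.37×10⁻⁴ s⁻¹
Height gradient: |∂Z/∂n| = 60 m / 827000 m = 7.26×10⁻⁵
On a pressure surface, geostrophic balance gives V_g = (g/f)|∂Z/∂n|:
V_g = 9.81 × 7.26×10⁻⁵ / 1.37×10⁻⁴ = 5.19 m/s
Converting: 5.19 m/s × 3.6 = 18.7 km/h

18.7 km/h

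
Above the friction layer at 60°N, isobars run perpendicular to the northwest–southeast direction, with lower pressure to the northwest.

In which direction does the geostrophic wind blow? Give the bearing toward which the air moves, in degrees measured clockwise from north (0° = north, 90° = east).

045°

The pressure-gradient force points toward the northwest (bearing 315°).
Geostrophic balance: in the Northern Hemisphere the Coriolis force deflects motion to the right, so the geostrophic wind blows 90° to the right of the pressure-gradient force (low pressure on the left).
Rotating 315° by 90° clockwise gives 045° — the wind blows toward the northeast.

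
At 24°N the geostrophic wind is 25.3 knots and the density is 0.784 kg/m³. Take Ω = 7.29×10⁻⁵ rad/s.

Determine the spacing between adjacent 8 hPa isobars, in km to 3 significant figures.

Coriolis parameter at 24°N:
f = 2Ω sin φ = 2 × 7.29×10⁻⁵ × sin 24° = 5.93×10⁻⁵ s⁻¹
Wind speed in SI: 25.3 knots = 13.0 m/s
Geostrophic balance rearranged: |∂P/∂n| = f ρ V_g
|∂P/∂n| = 5.93×10⁻⁵ × 0.784 × 13.0 = 6.05×10⁻⁴ Pa/m
Isobar spacing: Δn = ΔP/|∂P/∂n| = 800 Pa / 6.05×10⁻⁴ Pa/m = 1322040 m ≈ 1320 km

1320 km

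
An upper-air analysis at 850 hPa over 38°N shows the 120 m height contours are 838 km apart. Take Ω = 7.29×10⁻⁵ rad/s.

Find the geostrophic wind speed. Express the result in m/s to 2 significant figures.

Coriolis parameter at 38°N:
f = 2Ω sin φ = 2 × 7.29×10⁻⁵ × sin 38° = 8.98×10⁻⁵ s⁻¹
Height gradient: |∂Z/∂n| = 120 m / 838000 m = 1.43×10⁻⁴
On a pressure surface, geostrophic balance gives V_g = (g/f)|∂Z/∂n|:
V_g = 9.81 × 1.43×10⁻⁴ / 8.98×10⁻⁵ = 15.6 m/s

16 m/s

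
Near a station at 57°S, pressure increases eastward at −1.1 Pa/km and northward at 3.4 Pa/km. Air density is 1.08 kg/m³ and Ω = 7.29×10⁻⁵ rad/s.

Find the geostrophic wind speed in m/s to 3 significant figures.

Coriolis parameter at 57°S:
f = 2Ω sin φ = 2 × 7.29×10⁻⁵ × sin 57° = 1.22×10⁻⁴ s⁻¹
In the Southern Hemisphere f is negative: f = −1.22×10⁻⁴ s⁻¹.
Component geostrophic relations (x east, y north):
u_g = −(1/(fρ)) ∂P/∂y,  v_g = (1/(fρ)) ∂P/∂x
u_g = −(3.4×10⁻³)/(−1.22×10⁻⁴ × 1.08) = 25.7 m/s;  v_g = (−1.1×10⁻³)/(−1.22×10⁻⁴ × 1.08) = 8.33 m/s
|V_g| = √(u_g² + v_g²) = 27.1 m/s

27.1 m/s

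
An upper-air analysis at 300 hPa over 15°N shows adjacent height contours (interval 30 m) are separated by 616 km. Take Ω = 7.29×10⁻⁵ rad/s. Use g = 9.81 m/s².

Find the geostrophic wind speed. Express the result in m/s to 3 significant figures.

12.7 m/s

Coriolis parameter at 15°N:
f = 2Ω sin φ = 2 × 7.29×10⁻⁵ × sin 15° = 3.77×10⁻⁵ s⁻¹
Height gradient: |∂Z/∂n| = 30 m / 616000 m = 4.87×10⁻⁵
On a pressure surface, geostrophic balance gives V_g = (g/f)|∂Z/∂n|:
V_g = 9.81 × 4.87×10⁻⁵ / 3.77×10⁻⁵ = 12.7 m/s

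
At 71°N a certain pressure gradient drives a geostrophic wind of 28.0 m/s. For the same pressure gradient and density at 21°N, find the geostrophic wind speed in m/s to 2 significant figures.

74 m/s

With the same pressure gradient and density, V_g ∝ 1/f ∝ 1/sin φ.
V₂ = V₁ · sin φ₁ / sin φ₂ = 28.0 × sin 71° / sin 21°
V₂ = 28.0 × 0.9455/0.3584 = 74 m/s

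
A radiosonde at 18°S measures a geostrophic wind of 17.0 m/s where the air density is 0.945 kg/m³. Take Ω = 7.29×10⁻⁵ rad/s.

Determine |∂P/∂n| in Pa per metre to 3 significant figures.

7.24×10⁻⁴ Pa/m

Coriolis parameter at 18°S:
f = 2Ω sin φ = 2 × 7.29×10⁻⁵ × sin 18° = 4.51×10⁻⁵ s⁻¹
Geostrophic balance rearranged: |∂P/∂n| = f ρ V_g
|∂P/∂n| = 4.51×10⁻⁵ × 0.945 × 17.0 = 7.24×10⁻⁴ Pa/m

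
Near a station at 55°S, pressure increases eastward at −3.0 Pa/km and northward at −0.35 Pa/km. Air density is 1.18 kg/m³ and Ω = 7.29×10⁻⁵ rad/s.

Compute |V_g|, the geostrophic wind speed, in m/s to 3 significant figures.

21.4 m/s

Coriolis parameter at 55°S:
f = 2Ω sin φ = 2 × 7.29×10⁻⁵ × sin 55° = 1.19×10⁻⁴ s⁻¹
In the Southern Hemisphere f is negative: f = −1.19×10⁻⁴ s⁻¹.
Component geostrophic relations (x east, y north):
u_g = −(1/(fρ)) ∂P/∂y,  v_g = (1/(fρ)) ∂P/∂x
u_g = −(−0.35×10⁻³)/(−1.19×10⁻⁴ × 1.18) = −2.48 m/s;  v_g = (−3.0×10⁻³)/(−1.19×10⁻⁴ × 1.18) = 21.3 m/s
|V_g| = √(u_g² + v_g²) = 21.4 m/s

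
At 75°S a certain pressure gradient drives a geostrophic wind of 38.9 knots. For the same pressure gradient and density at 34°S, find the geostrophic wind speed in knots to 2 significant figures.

67 knots

With the same pressure gradient and density, V_g ∝ 1/f ∝ 1/sin φ.
V₂ = V₁ · sin φ₁ / sin φ₂ = 38.9 × sin 75° / sin 34°
V₂ = 38.9 × 0.9659/0.5592 = 67 knots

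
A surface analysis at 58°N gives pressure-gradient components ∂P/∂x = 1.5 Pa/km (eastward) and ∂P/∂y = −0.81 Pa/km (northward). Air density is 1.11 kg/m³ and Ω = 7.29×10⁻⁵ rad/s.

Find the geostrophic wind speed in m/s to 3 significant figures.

Coriolis parameter at 58°N:
f = 2Ω sin φ = 2 × 7.29×10⁻⁵ × sin 58° = 1.24×10⁻⁴ s⁻¹
Component geostrophic relations (x east, y north):
u_g = −(1/(fρ)) ∂P/∂y,  v_g = (1/(fρ)) ∂P/∂x
u_g = −(−0.81×10⁻³)/(1.24×10⁻⁴ × 1.11) = 5.90 m/s;  v_g = (1.5×10⁻³)/(1.24×10⁻⁴ × 1.11) = 10.9 m/s
|V_g| = √(u_g² + v_g²) = 12.4 m/s

12.4 m/s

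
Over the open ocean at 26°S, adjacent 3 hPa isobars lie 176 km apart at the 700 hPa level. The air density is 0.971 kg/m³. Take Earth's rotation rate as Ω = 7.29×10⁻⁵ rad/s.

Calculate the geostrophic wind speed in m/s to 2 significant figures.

Coriolis parameter at 26°S:
f = 2Ω sin φ = 2 × 7.29×10⁻⁵ × sin 26° = 6.39×10⁻⁵ s⁻¹
Pressure gradient: |∂P/∂n| = 300 Pa / 176000 m = 1.70×10⁻³ Pa/m
Geostrophic balance (pressure-gradient force = Coriolis force):
V_g = (1/(fρ)) |∂P/∂n| = 1.70×10⁻³ / (6.39×10⁻⁵ × 0.971) = 27.5 m/s

27 m/s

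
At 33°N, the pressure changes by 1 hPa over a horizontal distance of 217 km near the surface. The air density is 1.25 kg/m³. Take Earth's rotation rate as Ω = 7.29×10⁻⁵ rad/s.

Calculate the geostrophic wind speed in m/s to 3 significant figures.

Coriolis parameter at 33°N:
f = 2Ω sin φ = 2 × 7.29×10⁻⁵ × sin 33° = 7.94×10⁻⁵ s⁻¹
Pressure gradient: |∂P/∂n| = 100 Pa / 217000 m = 4.61×10⁻⁴ Pa/m
Geostrophic balance (pressure-gradient force = Coriolis force):
V_g = (1/(fρ)) |∂P/∂n| = 4.61×10⁻⁴ / (7.94×10⁻⁵ × 1.25) = 4.64 m/s

4.64 m/s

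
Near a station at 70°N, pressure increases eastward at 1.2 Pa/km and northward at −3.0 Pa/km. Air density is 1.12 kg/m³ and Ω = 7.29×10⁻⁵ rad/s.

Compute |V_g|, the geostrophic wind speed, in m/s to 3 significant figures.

Coriolis parameter at 70°N:
f = 2Ω sin φ = 2 × 7.29×10⁻⁵ × sin 70° = 1.37×10⁻⁴ s⁻¹
Component geostrophic relations (x east, y north):
u_g = −(1/(fρ)) ∂P/∂y,  v_g = (1/(fρ)) ∂P/∂x
u_g = −(−3.0×10⁻³)/(1.37×10⁻⁴ × 1.12) = 19.6 m/s;  v_g = (1.2×10⁻³)/(1.37×10⁻⁴ × 1.12) = 7.82 m/s
|V_g| = √(u_g² + v_g²) = 21.1 m/s

21.1 m/s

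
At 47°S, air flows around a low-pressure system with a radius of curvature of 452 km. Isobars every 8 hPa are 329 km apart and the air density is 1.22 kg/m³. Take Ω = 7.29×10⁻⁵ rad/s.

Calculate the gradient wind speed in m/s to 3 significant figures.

Coriolis parameter at 47°S:
f = 2Ω sin φ = 2 × 7.29×10⁻⁵ × sin 47° = 1.07×10⁻⁴ s⁻¹
Pressure gradient: |∂P/∂n| = 800 Pa / 329000 m = 2.43×10⁻³ Pa/m
Geostrophic speed: V_g = |∂P/∂n|/(fρ) = 2.43×10⁻³/(1.07×10⁻⁴ × 1.22) = 18.7 m/s
Around a low, centrifugal force acts outward with Coriolis, so pressure-gradient force balances both:
(1/ρ)|∂P/∂n| = fV + V²/R  →  V² + fR·V − fR·V_g = 0
With fR = 1.07×10⁻⁴ × 452×10³ m = 48.2 m/s:
V = [−fR + √((fR)² + 4 fR V_g)]/2 = [−48.2 + √(48.2² + 4×48.2×18.7)]/2 = 14.4 m/s
Subgeostrophic (V < V_g = 18.7 m/s), as expected around a low.

14.4 m/s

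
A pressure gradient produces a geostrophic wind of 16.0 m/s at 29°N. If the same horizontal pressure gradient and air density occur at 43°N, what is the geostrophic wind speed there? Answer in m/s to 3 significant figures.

With the same pressure gradient and density, V_g ∝ 1/f ∝ 1/sin φ.
V₂ = V₁ · sin φ₁ / sin φ₂ = 16.0 × sin 29° / sin 43°
V₂ = 16.0 × 0.4848/0.6820 = 11.4 m/s

11.4 m/s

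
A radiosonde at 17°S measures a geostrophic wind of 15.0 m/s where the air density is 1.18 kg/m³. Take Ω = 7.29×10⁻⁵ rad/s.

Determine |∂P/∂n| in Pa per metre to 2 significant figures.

7.5×10⁻⁴ Pa/m

Coriolis parameter at 17°S:
f = 2Ω sin φ = 2 × 7.29×10⁻⁵ × sin 17° = 4.26×10⁻⁵ s⁻¹
Geostrophic balance rearranged: |∂P/∂n| = f ρ V_g
|∂P/∂n| = 4.26×10⁻⁵ × 1.18 × 15.0 = 7.55×10⁻⁴ Pa/m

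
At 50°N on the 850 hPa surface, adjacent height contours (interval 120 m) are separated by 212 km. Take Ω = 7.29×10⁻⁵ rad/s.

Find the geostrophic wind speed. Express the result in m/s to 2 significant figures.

Coriolis parameter at 50°N:
f = 2Ω sin φ = 2 × 7.29×10⁻⁵ × sin 50° = 1.12×10⁻⁴ s⁻¹
Height gradient: |∂Z/∂n| = 120 m / 212000 m = 5.66×10⁻⁴
On a pressure surface, geostrophic balance gives V_g = (g/f)|∂Z/∂n|:
V_g = 9.81 × 5.66×10⁻⁴ / 1.12×10⁻⁴ = 49.7 m/s

50 m/s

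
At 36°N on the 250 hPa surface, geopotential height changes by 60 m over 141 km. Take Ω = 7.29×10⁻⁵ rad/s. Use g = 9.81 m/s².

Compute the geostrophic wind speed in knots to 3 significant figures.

94.7 knots

Coriolis parameter at 36°N:
f = 2Ω sin φ = 2 × 7.29×10⁻⁵ × sin 36° = 8.57×10⁻⁵ s⁻¹
Height gradient: |∂Z/∂n| = 60 m / 141000 m = 4.26×10⁻⁴
On a pressure surface, geostrophic balance gives V_g = (g/f)|∂Z/∂n|:
V_g = 9.81 × 4.26×10⁻⁴ / 8.57×10⁻⁵ = 48.7 m/s
Converting: 48.7 m/s × 1.944 = 94.7 knots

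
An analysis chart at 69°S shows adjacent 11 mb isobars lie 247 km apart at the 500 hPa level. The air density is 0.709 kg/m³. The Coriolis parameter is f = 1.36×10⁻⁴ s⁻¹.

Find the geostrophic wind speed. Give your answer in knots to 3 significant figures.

89.8 knots

Pressure gradient: |∂P/∂n| = 1100 Pa / 247000 m = 4.45×10⁻³ Pa/m
Geostrophic balance (pressure-gradient force = Coriolis force):
V_g = (1/(fρ)) |∂P/∂n| = 4.45×10⁻³ / (1.36×10⁻⁴ × 0.709) = 46.2 m/s
Converting: 46.2 m/s × 1.944 = 89.8 knots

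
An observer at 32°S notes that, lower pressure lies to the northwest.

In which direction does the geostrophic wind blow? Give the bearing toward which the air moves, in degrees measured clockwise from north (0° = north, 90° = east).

The pressure-gradient force points toward the northwest (bearing 315°).
Geostrophic balance: in the Southern Hemisphere the Coriolis force deflects motion to the left, so the geostrophic wind blows 90° to the left of the pressure-gradient force (low pressure on the right).
Rotating 315° by 90° counterclockwise gives 225° — the wind blows toward the southwest.

225°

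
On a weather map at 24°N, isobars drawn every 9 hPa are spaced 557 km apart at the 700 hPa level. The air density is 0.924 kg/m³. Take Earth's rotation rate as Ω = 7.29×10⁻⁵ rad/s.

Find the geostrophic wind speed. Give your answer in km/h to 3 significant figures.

Coriolis parameter at 24°N:
f = 2Ω sin φ = 2 × 7.29×10⁻⁵ × sin 24° = 5.93×10⁻⁵ s⁻¹
Pressure gradient: |∂P/∂n| = 900 Pa / 557000 m = 1.62×10⁻³ Pa/m
Geostrophic balance (pressure-gradient force = Coriolis force):
V_g = (1/(fρ)) |∂P/∂n| = 1.62×10⁻³ / (5.93×10⁻⁵ × 0.924) = 29.5 m/s
Converting: 29.5 m/s × 3.6 = 106 km/h

106 km/h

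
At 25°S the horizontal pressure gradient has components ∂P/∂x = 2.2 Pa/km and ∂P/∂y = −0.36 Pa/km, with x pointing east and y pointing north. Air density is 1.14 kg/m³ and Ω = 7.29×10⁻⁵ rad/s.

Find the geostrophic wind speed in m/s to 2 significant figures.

32 m/s

Coriolis parameter at 25°S:
f = 2Ω sin φ = 2 × 7.29×10⁻⁵ × sin 25° = 6.16×10⁻⁵ s⁻¹
In the Southern Hemisphere f is negative: f = −6.16×10⁻⁵ s⁻¹.
Component geostrophic relations (x east, y north):
u_g = −(1/(fρ)) ∂P/∂y,  v_g = (1/(fρ)) ∂P/∂x
u_g = −(−0.36×10⁻³)/(−6.16×10⁻⁵ × 1.14) = −5.12 m/s;  v_g = (2.2×10⁻³)/(−6.16×10⁻⁵ × 1.14) = −31.3 m/s
|V_g| = √(u_g² + v_g²) = 31.7 m/s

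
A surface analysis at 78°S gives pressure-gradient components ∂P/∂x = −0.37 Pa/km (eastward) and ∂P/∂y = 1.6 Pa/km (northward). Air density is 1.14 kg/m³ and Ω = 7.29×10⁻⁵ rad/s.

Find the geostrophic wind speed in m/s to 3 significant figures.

Coriolis parameter at 78°S:
f = 2Ω sin φ = 2 × 7.29×10⁻⁵ × sin 78° = 1.43×10⁻⁴ s⁻¹
In the Southern Hemisphere f is negative: f = −1.43×10⁻⁴ s⁻¹.
Component geostrophic relations (x east, y north):
u_g = −(1/(fρ)) ∂P/∂y,  v_g = (1/(fρ)) ∂P/∂x
u_g = −(1.6×10⁻³)/(−1.43×10⁻⁴ × 1.14) = 9.84 m/s;  v_g = (−0.37×10⁻³)/(−1.43×10⁻⁴ × 1.14) = 2.28 m/s
|V_g| = √(u_g² + v_g²) = 10.1 m/s

10.1 m/s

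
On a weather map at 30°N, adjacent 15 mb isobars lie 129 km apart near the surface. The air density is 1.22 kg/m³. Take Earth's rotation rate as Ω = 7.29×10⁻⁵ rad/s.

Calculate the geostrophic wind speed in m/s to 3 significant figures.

131 m/s

Coriolis parameter at 30°N:
f = 2Ω sin φ = 2 × 7.29×10⁻⁵ × sin 30° = 7.29×10⁻⁵ s⁻¹
Pressure gradient: |∂P/∂n| = 1500 Pa / 129000 m = 1.16×10⁻² Pa/m
Geostrophic balance (pressure-gradient force = Coriolis force):
V_g = (1/(fρ)) |∂P/∂n| = 1.16×10⁻² / (7.29×10⁻⁵ × 1.22) = 131 m/s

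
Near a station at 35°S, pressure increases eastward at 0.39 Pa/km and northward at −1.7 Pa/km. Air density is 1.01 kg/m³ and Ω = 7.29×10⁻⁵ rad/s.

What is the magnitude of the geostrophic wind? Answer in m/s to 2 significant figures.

Coriolis parameter at 35°S:
f = 2Ω sin φ = 2 × 7.29×10⁻⁵ × sin 35° = 8.36×10⁻⁵ s⁻¹
In the Southern Hemisphere f is negative: f = −8.36×10⁻⁵ s⁻¹.
Component geostrophic relations (x east, y north):
u_g = −(1/(fρ)) ∂P/∂y,  v_g = (1/(fρ)) ∂P/∂x
u_g = −(−1.7×10⁻³)/(−8.36×10⁻⁵ × 1.01) = −20.1 m/s;  v_g = (0.39×10⁻³)/(−8.36×10⁻⁵ × 1.01) = −4.62 m/s
|V_g| = √(u_g² + v_g²) = 20.6 m/s

21 m/s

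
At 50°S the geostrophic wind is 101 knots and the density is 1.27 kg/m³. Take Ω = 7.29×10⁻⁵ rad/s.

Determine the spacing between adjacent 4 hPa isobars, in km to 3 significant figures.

Coriolis parameter at 50°S:
f = 2Ω sin φ = 2 × 7.29×10⁻⁵ × sin 50° = 1.12×10⁻⁴ s⁻¹
Wind speed in SI: 101 knots = 52.0 m/s
Geostrophic balance rearranged: |∂P/∂n| = f ρ V_g
|∂P/∂n| = 1.12×10⁻⁴ × 1.27 × 52.0 = 7.37×10⁻³ Pa/m
Isobar spacing: Δn = ΔP/|∂P/∂n| = 400 Pa / 7.37×10⁻³ Pa/m = 54273 m ≈ 54.3 km

54.3 km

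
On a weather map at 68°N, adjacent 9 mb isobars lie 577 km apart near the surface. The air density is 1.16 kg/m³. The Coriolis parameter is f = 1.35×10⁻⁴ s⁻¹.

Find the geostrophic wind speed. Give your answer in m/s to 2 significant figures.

Pressure gradient: |∂P/∂n| = 900 Pa / 577000 m = 1.56×10⁻³ Pa/m
Geostrophic balance (pressure-gradient force = Coriolis force):
V_g = (1/(fρ)) |∂P/∂n| = 1.56×10⁻³ / (1.35×10⁻⁴ × 1.16) = 9.96 m/s

10.0 m/s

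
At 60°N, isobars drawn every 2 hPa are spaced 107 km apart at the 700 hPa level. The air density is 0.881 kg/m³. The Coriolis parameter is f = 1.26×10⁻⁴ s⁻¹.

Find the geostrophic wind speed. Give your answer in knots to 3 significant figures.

32.7 knots

Pressure gradient: |∂P/∂n| = 200 Pa / 107000 m = 1.87×10⁻³ Pa/m
Geostrophic balance (pressure-gradient force = Coriolis force):
V_g = (1/(fρ)) |∂P/∂n| = 1.87×10⁻³ / (1.26×10⁻⁴ × 0.881) = 16.8 m/s
Converting: 16.8 m/s × 1.944 = 32.7 knots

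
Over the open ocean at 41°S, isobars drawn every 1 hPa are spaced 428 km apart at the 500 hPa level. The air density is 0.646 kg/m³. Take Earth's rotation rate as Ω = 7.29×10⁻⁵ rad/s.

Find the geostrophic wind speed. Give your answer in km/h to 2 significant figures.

Coriolis parameter at 41°S:
f = 2Ω sin φ = 2 × 7.29×10⁻⁵ × sin 41° = 9.57×10⁻⁵ s⁻¹
Pressure gradient: |∂P/∂n| = 100 Pa / 428000 m = 2.34×10⁻⁴ Pa/m
Geostrophic balance (pressure-gradient force = Coriolis force):
V_g = (1/(fρ)) |∂P/∂n| = 2.34×10⁻⁴ / (9.57×10⁻⁵ × 0.646) = 3.78 m/s
Converting: 3.78 m/s × 3.6 = 14 km/h

14 km/h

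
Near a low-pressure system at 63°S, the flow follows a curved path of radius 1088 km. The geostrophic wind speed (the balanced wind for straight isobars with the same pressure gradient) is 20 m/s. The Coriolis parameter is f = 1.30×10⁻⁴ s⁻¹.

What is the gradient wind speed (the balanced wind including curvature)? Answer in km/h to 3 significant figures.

64.0 km/h

Around a low, centrifugal force acts outward with Coriolis, so pressure-gradient force balances both:
(1/ρ)|∂P/∂n| = fV + V²/R  →  V² + fR·V − fR·V_g = 0
With fR = 1.30×10⁻⁴ × 1088×10³ m = 141 m/s:
V = [−fR + √((fR)² + 4 fR V_g)]/2 = [−141 + √(141² + 4×141×20)]/2 = 17.8 m/s
Subgeostrophic (V < V_g = 20 m/s), as expected around a low.
Converting: 17.8 m/s × 3.6 = 64.0 km/h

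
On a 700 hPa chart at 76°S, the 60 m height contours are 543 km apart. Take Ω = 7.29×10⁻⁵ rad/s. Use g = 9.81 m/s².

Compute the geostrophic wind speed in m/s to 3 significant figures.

Coriolis parameter at 76°S:
f = 2Ω sin φ = 2 × 7.29×10⁻⁵ × sin 76° = 1.41×10⁻⁴ s⁻¹
Height gradient: |∂Z/∂n| = 60 m / 543000 m = 1.10×10⁻⁴
On a pressure surface, geostrophic balance gives V_g = (g/f)|∂Z/∂n|:
V_g = 9.81 × 1.10×10⁻⁴ / 1.41×10⁻⁴ = 7.66 m/s

7.66 m/s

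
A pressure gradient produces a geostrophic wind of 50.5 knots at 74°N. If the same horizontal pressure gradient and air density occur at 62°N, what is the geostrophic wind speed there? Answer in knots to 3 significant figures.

55.0 knots

With the same pressure gradient and density, V_g ∝ 1/f ∝ 1/sin φ.
V₂ = V₁ · sin φ₁ / sin φ₂ = 50.5 × sin 74° / sin 62°
V₂ = 50.5 × 0.9613/0.8829 = 55.0 knots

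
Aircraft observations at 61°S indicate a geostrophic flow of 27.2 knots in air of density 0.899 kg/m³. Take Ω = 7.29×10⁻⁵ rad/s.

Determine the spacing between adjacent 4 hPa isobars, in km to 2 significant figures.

Coriolis parameter at 61°S:
f = 2Ω sin φ = 2 × 7.29×10⁻⁵ × sin 61° = 1.28×10⁻⁴ s⁻¹
Wind speed in SI: 27.2 knots = 14.0 m/s
Geostrophic balance rearranged: |∂P/∂n| = f ρ V_g
|∂P/∂n| = 1.28×10⁻⁴ × 0.899 × 14.0 = 1.60×10⁻³ Pa/m
Isobar spacing: Δn = ΔP/|∂P/∂n| = 400 Pa / 1.60×10⁻³ Pa/m = 249354 m ≈ 250 km

250 km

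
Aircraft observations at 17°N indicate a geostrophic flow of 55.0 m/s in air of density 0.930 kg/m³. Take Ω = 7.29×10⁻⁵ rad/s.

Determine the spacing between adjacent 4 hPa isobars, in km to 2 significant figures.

180 km

Coriolis parameter at 17°N:
f = 2Ω sin φ = 2 × 7.29×10⁻⁵ × sin 17° = 4.26×10⁻⁵ s⁻¹
Geostrophic balance rearranged: |∂P/∂n| = f ρ V_g
|∂P/∂n| = 4.26×10⁻⁵ × 0.930 × 55.0 = 2.18×10⁻³ Pa/m
Isobar spacing: Δn = ΔP/|∂P/∂n| = 400 Pa / 2.18×10⁻³ Pa/m = 183452 m ≈ 180 km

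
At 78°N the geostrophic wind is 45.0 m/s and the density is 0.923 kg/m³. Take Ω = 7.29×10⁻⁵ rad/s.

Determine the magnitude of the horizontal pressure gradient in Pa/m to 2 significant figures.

5.9×10⁻³ Pa/m

Coriolis parameter at 78°N:
f = 2Ω sin φ = 2 × 7.29×10⁻⁵ × sin 78° = 1.43×10⁻⁴ s⁻¹
Geostrophic balance rearranged: |∂P/∂n| = f ρ V_g
|∂P/∂n| = 1.43×10⁻⁴ × 0.923 × 45.0 = 5.92×10⁻³ Pa/m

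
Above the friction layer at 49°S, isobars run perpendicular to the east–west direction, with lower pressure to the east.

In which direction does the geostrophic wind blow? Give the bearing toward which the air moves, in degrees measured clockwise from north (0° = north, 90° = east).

000°

The pressure-gradient force points toward the east (bearing 090°).
Geostrophic balance: in the Southern Hemisphere the Coriolis force deflects motion to the left, so the geostrophic wind blows 90° to the left of the pressure-gradient force (low pressure on the right).
Rotating 090° by 90° counterclockwise gives 000° — the wind blows toward the north.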